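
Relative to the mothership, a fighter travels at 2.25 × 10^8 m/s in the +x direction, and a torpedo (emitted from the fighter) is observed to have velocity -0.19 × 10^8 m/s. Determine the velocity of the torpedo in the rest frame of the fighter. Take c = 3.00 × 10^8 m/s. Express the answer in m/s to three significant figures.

v = 0.750c, u = -0.063c.
Invert the composition law: u' = (u − v)/(1 − uv/c²).
u' = (-0.063 − 0.750) / (1 − (-0.063)(0.750)) = -0.8133/1.0475 = -0.7765.
u' = -0.7765 × 3.00 × 10^8 m/s.

-2.33 × 10^8 m/s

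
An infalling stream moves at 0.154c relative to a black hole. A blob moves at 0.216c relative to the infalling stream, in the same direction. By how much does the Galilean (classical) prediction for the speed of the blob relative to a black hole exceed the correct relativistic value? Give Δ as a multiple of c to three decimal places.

Galilean: u_cl = 0.216 + 0.154 = 0.3700.
Relativistic: u_rel = (0.216 + 0.154) / (1 + 0.216·0.154) = 0.3700/1.0333 = 0.3581.
Δ = 0.3700 − 0.3581 = 0.0119.

Δ = 0.012c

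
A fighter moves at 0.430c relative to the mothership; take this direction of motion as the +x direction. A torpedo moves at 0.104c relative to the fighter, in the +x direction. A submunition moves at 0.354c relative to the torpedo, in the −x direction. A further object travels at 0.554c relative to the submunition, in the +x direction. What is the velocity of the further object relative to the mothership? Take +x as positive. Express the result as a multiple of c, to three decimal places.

+0.674c

Apply u = (u' + v)/(1 + u'v/c²) successively, working outward toward the mothership.
Start: velocity of the fighter relative to the mothership = 0.4300c.
Compose with the torpedo (u' = 0.104 in the fighter frame): u_1 = (0.104 + 0.430) / (1 + 0.104·0.430) = 0.5340/1.0447 = 0.5111.
Compose with the submunition (u' = -0.354 in the torpedo frame): u_2 = (-0.354 + 0.511) / (1 + (-0.354)·0.511) = 0.1571/0.8191 = 0.1919.
Compose with the further object (u' = 0.554 in the submunition frame): u_3 = (0.554 + 0.192) / (1 + 0.554·0.192) = 0.7459/1.1063 = 0.6742.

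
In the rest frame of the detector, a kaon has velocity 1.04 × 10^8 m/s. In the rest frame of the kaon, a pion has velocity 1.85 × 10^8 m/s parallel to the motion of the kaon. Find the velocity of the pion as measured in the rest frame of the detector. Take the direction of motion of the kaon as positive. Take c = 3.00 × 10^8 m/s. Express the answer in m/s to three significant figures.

2.38 × 10^8 m/s

In units of c (dividing by 3.00 × 10^8 m/s): v = 0.347, u' = 0.617.
u = (u' + v)/(1 + u'v/c²):
u = (0.617 + 0.347) / (1 + 0.617·0.347) = 0.9633/1.2138 = 0.7937
(Galilean addition would give +0.963c.)
Converting back: u = 0.7937 × 3.00 × 10^8 m/s.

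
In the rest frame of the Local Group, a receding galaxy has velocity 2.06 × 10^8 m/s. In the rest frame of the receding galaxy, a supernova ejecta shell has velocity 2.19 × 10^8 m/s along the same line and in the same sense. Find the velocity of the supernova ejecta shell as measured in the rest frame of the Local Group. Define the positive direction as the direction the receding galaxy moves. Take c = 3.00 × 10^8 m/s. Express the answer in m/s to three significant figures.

In units of c (dividing by 3.00 × 10^8 m/s): v = 0.687, u' = 0.730.
u = (u' + v)/(1 + u'v/c²):
u = (0.730 + 0.687) / (1 + 0.730·0.687) = 1.4167/1.5013 = 0.9436
Converting back: u = 0.9436 × 3.00 × 10^8 m/s.

2.83 × 10^8 m/s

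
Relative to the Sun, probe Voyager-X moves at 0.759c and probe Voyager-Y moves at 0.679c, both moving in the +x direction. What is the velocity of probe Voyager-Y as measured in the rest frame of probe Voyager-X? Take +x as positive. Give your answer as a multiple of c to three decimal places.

-0.165c

β_A = 0.759, β_B = 0.679.
Transform to A's frame with the inverse velocity-addition law: u' = (u − v)/(1 − uv/c²), taking u = β_B and v = β_A.
u' = (0.679 − 0.759) / (1 − (0.759)(0.679)) = -0.0800/0.4846 = -0.1651.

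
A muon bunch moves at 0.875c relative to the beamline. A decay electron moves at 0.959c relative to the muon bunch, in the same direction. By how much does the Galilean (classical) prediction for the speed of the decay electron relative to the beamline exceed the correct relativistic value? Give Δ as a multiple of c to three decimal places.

Galilean: u_cl = 0.959 + 0.875 = 1.8340.
Relativistic: u_rel = (0.959 + 0.875) / (1 + 0.959·0.875) = 1.8340/1.8391 = 0.9972.
Δ = 1.8340 − 0.9972 = 0.8368.
(The classical prediction exceeds c; the relativistic result does not.)

Δ = 0.837c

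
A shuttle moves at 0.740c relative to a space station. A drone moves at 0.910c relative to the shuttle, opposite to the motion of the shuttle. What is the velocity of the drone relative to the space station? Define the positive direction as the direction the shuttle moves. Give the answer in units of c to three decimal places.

With v = 0.740 and u' = -0.910 (in units of c),
u = (u' + v)/(1 + u'v/c²):
u = (-0.910 + 0.740) / (1 + (-0.910)·0.740) = -0.1700/0.3266 = -0.5205
(Galilean addition would give -0.170c.)

-0.521c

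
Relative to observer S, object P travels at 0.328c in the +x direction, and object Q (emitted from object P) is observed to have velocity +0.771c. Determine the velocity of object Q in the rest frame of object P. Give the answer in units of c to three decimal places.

Invert the composition law: u' = (u − v)/(1 − uv/c²).
u' = (0.771 − 0.328) / (1 − (0.771)(0.328)) = 0.4430/0.7471 = 0.5929.

+0.593c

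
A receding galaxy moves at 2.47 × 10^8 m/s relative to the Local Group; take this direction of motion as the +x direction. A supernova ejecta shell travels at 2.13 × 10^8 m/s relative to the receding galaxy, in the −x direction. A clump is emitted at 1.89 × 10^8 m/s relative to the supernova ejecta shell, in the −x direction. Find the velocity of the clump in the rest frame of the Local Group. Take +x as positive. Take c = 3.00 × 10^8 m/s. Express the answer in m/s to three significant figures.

Apply u = (u' + v)/(1 + u'v/c²) successively, working outward toward the Local Group.
(Dividing each given speed by c = 3.00 × 10^8 m/s to work in units of c.)
Start: velocity of the receding galaxy relative to the Local Group = 0.8233c.
Compose with the supernova ejecta shell (u' = -0.710 in the receding galaxy frame): u_1 = (-0.710 + 0.823) / (1 + (-0.710)·0.823) = 0.1133/0.4154 = 0.2728.
Compose with the clump (u' = -0.630 in the supernova ejecta shell frame): u_2 = (-0.630 + 0.273) / (1 + (-0.630)·0.273) = -0.3572/0.8281 = -0.4313.
So u = -0.4313 × 3.00 × 10^8 m/s.

-1.29 × 10^8 m/s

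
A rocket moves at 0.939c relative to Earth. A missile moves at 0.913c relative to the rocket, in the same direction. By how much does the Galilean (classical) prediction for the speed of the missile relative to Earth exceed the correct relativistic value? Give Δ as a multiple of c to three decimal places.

Δ = 0.855c

Galilean: u_cl = 0.913 + 0.939 = 1.8520.
Relativistic: u_rel = (0.913 + 0.939) / (1 + 0.913·0.939) = 1.8520/1.8573 = 0.9971.
Δ = 1.8520 − 0.9971 = 0.8549.
(The classical prediction exceeds c; the relativistic result does not.)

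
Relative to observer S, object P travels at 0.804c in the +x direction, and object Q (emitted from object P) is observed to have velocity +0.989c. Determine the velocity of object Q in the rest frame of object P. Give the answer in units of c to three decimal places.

Invert the composition law: u' = (u − v)/(1 − uv/c²).
u' = (0.989 − 0.804) / (1 − (0.989)(0.804)) = 0.1850/0.2048 = 0.9031.

+0.903c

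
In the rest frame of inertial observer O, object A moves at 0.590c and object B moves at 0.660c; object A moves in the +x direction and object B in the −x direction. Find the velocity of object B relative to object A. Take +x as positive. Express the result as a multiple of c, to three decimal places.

β_A = 0.590, β_B = -0.660.
Transform to A's frame with the inverse velocity-addition law: u' = (u − v)/(1 − uv/c²), taking u = β_B and v = β_A.
u' = (-0.660 − 0.590) / (1 − (0.590)(-0.660)) = -1.2500/1.3894 = -0.8997.

-0.900c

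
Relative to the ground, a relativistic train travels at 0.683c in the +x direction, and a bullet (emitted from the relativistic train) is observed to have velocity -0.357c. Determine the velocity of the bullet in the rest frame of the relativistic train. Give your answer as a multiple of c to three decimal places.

Invert the composition law: u' = (u − v)/(1 − uv/c²).
u' = (-0.357 − 0.683) / (1 − (-0.357)(0.683)) = -1.0400/1.2438 = -0.8361.

-0.836c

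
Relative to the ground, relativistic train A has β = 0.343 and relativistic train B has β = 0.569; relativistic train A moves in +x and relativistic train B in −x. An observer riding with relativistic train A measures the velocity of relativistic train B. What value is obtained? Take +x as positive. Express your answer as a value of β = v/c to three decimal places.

β = -0.763

β_A = 0.343, β_B = -0.569.
Transform to A's frame with the inverse velocity-addition law: u' = (u − v)/(1 − uv/c²), taking u = β_B and v = β_A.
u' = (-0.569 − 0.343) / (1 − (0.343)(-0.569)) = -0.9120/1.1952 = -0.7631.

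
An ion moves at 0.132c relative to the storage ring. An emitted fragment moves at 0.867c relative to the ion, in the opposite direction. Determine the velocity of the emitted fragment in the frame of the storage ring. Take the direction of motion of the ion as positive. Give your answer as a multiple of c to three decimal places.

With v = 0.132 and u' = -0.867 (in units of c),
u = (u' + v)/(1 + u'v/c²):
u = (-0.867 + 0.132) / (1 + (-0.867)·0.132) = -0.7350/0.8856 = -0.8300
(Galilean addition would give -0.735c.)

-0.830c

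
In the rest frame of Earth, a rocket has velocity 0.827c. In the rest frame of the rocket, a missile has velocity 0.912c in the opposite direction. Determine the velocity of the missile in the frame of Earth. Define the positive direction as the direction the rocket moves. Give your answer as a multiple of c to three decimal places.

With v = 0.827 and u' = -0.912 (in units of c),
u = (u' + v)/(1 + u'v/c²):
u = (-0.912 + 0.827) / (1 + (-0.912)·0.827) = -0.0850/0.2458 = -0.3458
(Galilean addition would give -0.085c.)

-0.346c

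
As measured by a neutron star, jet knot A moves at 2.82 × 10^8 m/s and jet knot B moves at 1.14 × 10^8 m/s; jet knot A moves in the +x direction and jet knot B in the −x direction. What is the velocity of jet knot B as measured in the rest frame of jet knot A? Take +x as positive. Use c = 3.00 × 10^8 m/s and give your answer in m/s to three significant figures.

β_A = 0.940, β_B = -0.380 (dividing each by c = 3.00 × 10^8 m/s).
Transform to A's frame with the inverse velocity-addition law: u' = (u − v)/(1 − uv/c²), taking u = β_B and v = β_A.
u' = (-0.380 − 0.940) / (1 − (0.940)(-0.380)) = -1.3200/1.3572 = -0.9726.
u' = -0.9726 × 3.00 × 10^8 m/s.

-2.92 × 10^8 m/s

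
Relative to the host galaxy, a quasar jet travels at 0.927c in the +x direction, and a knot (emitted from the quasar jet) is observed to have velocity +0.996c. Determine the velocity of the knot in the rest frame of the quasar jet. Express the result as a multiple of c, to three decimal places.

Invert the composition law: u' = (u − v)/(1 − uv/c²).
u' = (0.996 − 0.927) / (1 − (0.996)(0.927)) = 0.0690/0.0767 = 0.8995.

+0.900c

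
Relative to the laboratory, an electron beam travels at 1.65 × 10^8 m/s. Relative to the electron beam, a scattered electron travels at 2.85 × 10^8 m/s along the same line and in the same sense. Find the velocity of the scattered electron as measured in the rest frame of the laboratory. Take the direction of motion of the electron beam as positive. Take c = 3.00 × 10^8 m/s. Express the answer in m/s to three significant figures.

In units of c (dividing by 3.00 × 10^8 m/s): v = 0.550, u' = 0.950.
u = (u' + v)/(1 + u'v/c²):
u = (0.950 + 0.550) / (1 + 0.950·0.550) = 1.5000/1.5225 = 0.9852
Converting back: u = 0.9852 × 3.00 × 10^8 m/s.

2.96 × 10^8 m/s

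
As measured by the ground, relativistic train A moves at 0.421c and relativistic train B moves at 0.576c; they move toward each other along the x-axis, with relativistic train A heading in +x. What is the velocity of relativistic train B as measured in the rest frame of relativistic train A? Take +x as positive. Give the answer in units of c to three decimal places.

-0.802c

β_A = 0.421, β_B = -0.576.
Transform to A's frame with the inverse velocity-addition law: u' = (u − v)/(1 − uv/c²), taking u = β_B and v = β_A.
u' = (-0.576 − 0.421) / (1 − (0.421)(-0.576)) = -0.9970/1.2425 = -0.8024.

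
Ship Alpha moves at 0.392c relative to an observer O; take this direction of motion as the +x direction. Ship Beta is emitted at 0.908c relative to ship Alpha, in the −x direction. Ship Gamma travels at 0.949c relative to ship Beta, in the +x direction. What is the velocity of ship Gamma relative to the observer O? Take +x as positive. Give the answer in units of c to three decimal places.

+0.617c

Apply u = (u' + v)/(1 + u'v/c²) successively, working outward toward the observer O.
Start: velocity of ship Alpha relative to the observer O = 0.3920c.
Compose with ship Beta (u' = -0.908 in ship Alpha frame): u_1 = (-0.908 + 0.392) / (1 + (-0.908)·0.392) = -0.5160/0.6441 = -0.8012.
Compose with ship Gamma (u' = 0.949 in ship Beta frame): u_2 = (0.949 + (-0.801)) / (1 + 0.949·(-0.801)) = 0.1478/0.2397 = 0.6168.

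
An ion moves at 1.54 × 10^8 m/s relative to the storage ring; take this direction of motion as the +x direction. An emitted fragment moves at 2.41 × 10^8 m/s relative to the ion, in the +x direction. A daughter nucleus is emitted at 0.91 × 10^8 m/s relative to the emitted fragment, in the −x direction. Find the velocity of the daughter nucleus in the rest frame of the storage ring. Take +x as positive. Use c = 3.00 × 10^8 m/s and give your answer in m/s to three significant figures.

Apply u = (u' + v)/(1 + u'v/c²) successively, working outward toward the storage ring.
(Dividing each given speed by c = 3.00 × 10^8 m/s to work in units of c.)
Start: velocity of the ion relative to the storage ring = 0.5133c.
Compose with the emitted fragment (u' = 0.803 in the ion frame): u_1 = (0.803 + 0.513) / (1 + 0.803·0.513) = 1.3167/1.4124 = 0.9322.
Compose with the daughter nucleus (u' = -0.303 in the emitted fragment frame): u_2 = (-0.303 + 0.932) / (1 + (-0.303)·0.932) = 0.6289/0.7172 = 0.8769.
So u = 0.8769 × 3.00 × 10^8 m/s.

+2.63 × 10^8 m/s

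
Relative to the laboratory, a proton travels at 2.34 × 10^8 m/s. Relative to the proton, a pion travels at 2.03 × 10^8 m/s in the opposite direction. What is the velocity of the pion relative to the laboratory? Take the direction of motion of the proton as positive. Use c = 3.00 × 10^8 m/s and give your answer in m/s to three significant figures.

+6.57 × 10^7 m/s

In units of c (dividing by 3.00 × 10^8 m/s): v = 0.780, u' = -0.677.
u = (u' + v)/(1 + u'v/c²):
u = (-0.677 + 0.780) / (1 + (-0.677)·0.780) = 0.1033/0.4722 = 0.2188
(Galilean addition would give +0.103c.)
Converting back: u = 0.2188 × 3.00 × 10^8 m/s.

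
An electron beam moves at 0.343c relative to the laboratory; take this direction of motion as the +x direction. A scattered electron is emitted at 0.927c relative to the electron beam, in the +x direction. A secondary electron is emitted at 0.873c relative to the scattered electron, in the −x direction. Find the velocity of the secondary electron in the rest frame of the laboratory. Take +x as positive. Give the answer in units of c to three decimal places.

Apply u = (u' + v)/(1 + u'v/c²) successively, working outward toward the laboratory.
Start: velocity of the electron beam relative to the laboratory = 0.3430c.
Compose with the scattered electron (u' = 0.927 in the electron beam frame): u_1 = (0.927 + 0.343) / (1 + 0.927·0.343) = 1.2700/1.3180 = 0.9636.
Compose with the secondary electron (u' = -0.873 in the scattered electron frame): u_2 = (-0.873 + 0.964) / (1 + (-0.873)·0.964) = 0.0906/0.1588 = 0.5707.

+0.571c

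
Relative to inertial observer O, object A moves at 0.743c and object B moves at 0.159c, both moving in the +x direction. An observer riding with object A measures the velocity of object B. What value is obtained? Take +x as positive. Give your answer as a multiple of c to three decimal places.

β_A = 0.743, β_B = 0.159.
Transform to A's frame with the inverse velocity-addition law: u' = (u − v)/(1 − uv/c²), taking u = β_B and v = β_A.
u' = (0.159 − 0.743) / (1 − (0.743)(0.159)) = -0.5840/0.8819 = -0.6622.

-0.662c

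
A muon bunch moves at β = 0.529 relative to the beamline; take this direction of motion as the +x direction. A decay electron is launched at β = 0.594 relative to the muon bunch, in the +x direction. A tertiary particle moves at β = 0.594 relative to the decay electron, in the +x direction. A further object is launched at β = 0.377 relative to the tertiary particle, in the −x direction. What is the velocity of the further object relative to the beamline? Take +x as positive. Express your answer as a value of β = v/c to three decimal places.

β = +0.915

Apply u = (u' + v)/(1 + u'v/c²) successively, working outward toward the beamline.
Start: velocity of the muon bunch relative to the beamline = 0.5290c.
Compose with the decay electron (u' = 0.594 in the muon bunch frame): u_1 = (0.594 + 0.529) / (1 + 0.594·0.529) = 1.1230/1.3142 = 0.8545.
Compose with the tertiary particle (u' = 0.594 in the decay electron frame): u_2 = (0.594 + 0.854) / (1 + 0.594·0.854) = 1.4485/1.5076 = 0.9608.
Compose with the further object (u' = -0.377 in the tertiary particle frame): u_3 = (-0.377 + 0.961) / (1 + (-0.377)·0.961) = 0.5838/0.6378 = 0.9154.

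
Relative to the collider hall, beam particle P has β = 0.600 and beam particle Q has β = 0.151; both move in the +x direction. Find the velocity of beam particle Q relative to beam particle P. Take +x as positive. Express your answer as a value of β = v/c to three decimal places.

β = -0.494

β_A = 0.600, β_B = 0.151.
Transform to A's frame with the inverse velocity-addition law: u' = (u − v)/(1 − uv/c²), taking u = β_B and v = β_A.
u' = (0.151 − 0.600) / (1 − (0.600)(0.151)) = -0.4490/0.9094 = -0.4937.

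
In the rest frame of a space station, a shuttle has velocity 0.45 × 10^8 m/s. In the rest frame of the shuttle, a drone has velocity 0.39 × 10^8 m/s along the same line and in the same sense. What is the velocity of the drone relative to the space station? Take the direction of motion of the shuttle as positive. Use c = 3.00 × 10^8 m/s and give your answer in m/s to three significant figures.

8.24 × 10^7 m/s

In units of c (dividing by 3.00 × 10^8 m/s): v = 0.150, u' = 0.130.
u = (u' + v)/(1 + u'v/c²):
u = (0.130 + 0.150) / (1 + 0.130·0.150) = 0.2800/1.0195 = 0.2746
(Galilean addition would give +0.280c.)
Converting back: u = 0.2746 × 3.00 × 10^8 m/s.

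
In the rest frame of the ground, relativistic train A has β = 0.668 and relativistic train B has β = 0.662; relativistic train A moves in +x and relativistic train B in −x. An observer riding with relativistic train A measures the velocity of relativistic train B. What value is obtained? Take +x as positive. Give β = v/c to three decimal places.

β = -0.922

β_A = 0.668, β_B = -0.662.
Transform to A's frame with the inverse velocity-addition law: u' = (u − v)/(1 − uv/c²), taking u = β_B and v = β_A.
u' = (-0.662 − 0.668) / (1 − (0.668)(-0.662)) = -1.3300/1.4422 = -0.9222.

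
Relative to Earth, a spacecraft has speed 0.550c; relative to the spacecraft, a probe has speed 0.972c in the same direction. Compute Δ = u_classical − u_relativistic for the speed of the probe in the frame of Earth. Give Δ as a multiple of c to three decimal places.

Δ = 0.530c

Galilean: u_cl = 0.972 + 0.550 = 1.5220.
Relativistic: u_rel = (0.972 + 0.550) / (1 + 0.972·0.550) = 1.5220/1.5346 = 0.9918.
Δ = 1.5220 − 0.9918 = 0.5302.
(The classical prediction exceeds c; the relativistic result does not.)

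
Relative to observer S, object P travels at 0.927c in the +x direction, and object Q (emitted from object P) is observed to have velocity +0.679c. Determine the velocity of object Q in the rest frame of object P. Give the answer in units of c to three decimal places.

-0.669c

Invert the composition law: u' = (u − v)/(1 − uv/c²).
u' = (0.679 − 0.927) / (1 − (0.679)(0.927)) = -0.2480/0.3706 = -0.6692.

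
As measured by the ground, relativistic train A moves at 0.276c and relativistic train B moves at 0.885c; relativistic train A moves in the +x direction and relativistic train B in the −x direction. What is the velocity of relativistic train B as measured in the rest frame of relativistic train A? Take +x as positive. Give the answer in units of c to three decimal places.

-0.933c

β_A = 0.276, β_B = -0.885.
Transform to A's frame with the inverse velocity-addition law: u' = (u − v)/(1 − uv/c²), taking u = β_B and v = β_A.
u' = (-0.885 − 0.276) / (1 − (0.276)(-0.885)) = -1.1610/1.2443 = -0.9331.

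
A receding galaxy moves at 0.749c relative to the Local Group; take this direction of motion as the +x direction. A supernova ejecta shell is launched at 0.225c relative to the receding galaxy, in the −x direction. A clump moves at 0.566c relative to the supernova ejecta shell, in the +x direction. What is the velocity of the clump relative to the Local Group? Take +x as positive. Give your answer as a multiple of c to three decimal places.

Apply u = (u' + v)/(1 + u'v/c²) successively, working outward toward the Local Group.
Start: velocity of the receding galaxy relative to the Local Group = 0.7490c.
Compose with the supernova ejecta shell (u' = -0.225 in the receding galaxy frame): u_1 = (-0.225 + 0.749) / (1 + (-0.225)·0.749) = 0.5240/0.8315 = 0.6302.
Compose with the clump (u' = 0.566 in the supernova ejecta shell frame): u_2 = (0.566 + 0.630) / (1 + 0.566·0.630) = 1.1962/1.3567 = 0.8817.

+0.882c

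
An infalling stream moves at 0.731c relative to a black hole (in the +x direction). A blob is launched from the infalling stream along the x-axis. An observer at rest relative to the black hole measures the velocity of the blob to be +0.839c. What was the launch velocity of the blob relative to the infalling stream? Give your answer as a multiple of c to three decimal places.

Invert the composition law: u' = (u − v)/(1 − uv/c²).
u' = (0.839 − 0.731) / (1 − (0.839)(0.731)) = 0.1080/0.3867 = 0.2793.

+0.279c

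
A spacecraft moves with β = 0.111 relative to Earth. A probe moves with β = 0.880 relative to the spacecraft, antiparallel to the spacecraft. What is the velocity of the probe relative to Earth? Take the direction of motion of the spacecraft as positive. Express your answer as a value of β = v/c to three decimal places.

β = -0.852

With v = 0.111 and u' = -0.880 (in units of c),
u = (u' + v)/(1 + u'v/c²):
u = (-0.880 + 0.111) / (1 + (-0.880)·0.111) = -0.7690/0.9023 = -0.8522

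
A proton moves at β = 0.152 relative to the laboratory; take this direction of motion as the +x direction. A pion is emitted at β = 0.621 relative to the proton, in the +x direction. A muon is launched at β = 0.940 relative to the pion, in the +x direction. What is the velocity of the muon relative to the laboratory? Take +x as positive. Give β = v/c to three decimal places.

Apply u = (u' + v)/(1 + u'v/c²) successively, working outward toward the laboratory.
Start: velocity of the proton relative to the laboratory = 0.1520c.
Compose with the pion (u' = 0.621 in the proton frame): u_1 = (0.621 + 0.152) / (1 + 0.621·0.152) = 0.7730/1.0944 = 0.7063.
Compose with the muon (u' = 0.940 in the pion frame): u_2 = (0.940 + 0.706) / (1 + 0.940·0.706) = 1.6463/1.6639 = 0.9894.

β = 0.989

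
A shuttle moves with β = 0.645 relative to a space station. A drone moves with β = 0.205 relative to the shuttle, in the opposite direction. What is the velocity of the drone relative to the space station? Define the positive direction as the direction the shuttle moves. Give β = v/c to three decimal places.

β = +0.507

With v = 0.645 and u' = -0.205 (in units of c),
u = (u' + v)/(1 + u'v/c²):
u = (-0.205 + 0.645) / (1 + (-0.205)·0.645) = 0.4400/0.8678 = 0.5070
(Galilean addition would give +0.440c.)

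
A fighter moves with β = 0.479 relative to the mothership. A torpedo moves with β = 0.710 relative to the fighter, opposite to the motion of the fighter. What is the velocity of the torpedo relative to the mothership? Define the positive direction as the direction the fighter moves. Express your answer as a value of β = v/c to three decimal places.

With v = 0.479 and u' = -0.710 (in units of c),
u = (u' + v)/(1 + u'v/c²):
u = (-0.710 + 0.479) / (1 + (-0.710)·0.479) = -0.2310/0.6599 = -0.3500
(Galilean addition would give -0.231c.)

β = -0.350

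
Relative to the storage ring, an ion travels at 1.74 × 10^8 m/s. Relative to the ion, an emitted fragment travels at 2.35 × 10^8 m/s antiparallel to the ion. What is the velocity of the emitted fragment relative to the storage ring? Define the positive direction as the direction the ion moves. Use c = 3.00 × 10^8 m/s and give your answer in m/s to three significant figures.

-1.12 × 10^8 m/s

In units of c (dividing by 3.00 × 10^8 m/s): v = 0.580, u' = -0.783.
u = (u' + v)/(1 + u'v/c²):
u = (-0.783 + 0.580) / (1 + (-0.783)·0.580) = -0.2033/0.5457 = -0.3726
(Galilean addition would give -0.203c.)
Converting back: u = -0.3726 × 3.00 × 10^8 m/s.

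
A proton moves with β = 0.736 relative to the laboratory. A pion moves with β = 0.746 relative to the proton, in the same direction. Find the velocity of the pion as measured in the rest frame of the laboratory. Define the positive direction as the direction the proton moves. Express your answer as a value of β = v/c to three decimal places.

With v = 0.736 and u' = 0.746 (in units of c),
u = (u' + v)/(1 + u'v/c²):
u = (0.746 + 0.736) / (1 + 0.746·0.736) = 1.4820/1.5491 = 0.9567
(Galilean addition would give +1.482c, exceeding c.)

β = 0.957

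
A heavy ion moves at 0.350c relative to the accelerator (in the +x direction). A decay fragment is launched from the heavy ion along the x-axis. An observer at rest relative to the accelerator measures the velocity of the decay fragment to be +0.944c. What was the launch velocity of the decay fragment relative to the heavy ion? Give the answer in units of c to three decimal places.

Invert the composition law: u' = (u − v)/(1 − uv/c²).
u' = (0.944 − 0.350) / (1 − (0.944)(0.350)) = 0.5940/0.6696 = 0.8871.

+0.887c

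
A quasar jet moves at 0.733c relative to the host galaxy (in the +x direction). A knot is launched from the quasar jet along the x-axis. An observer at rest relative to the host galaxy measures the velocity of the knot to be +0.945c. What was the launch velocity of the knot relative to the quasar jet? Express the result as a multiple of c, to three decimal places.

Invert the composition law: u' = (u − v)/(1 − uv/c²).
u' = (0.945 − 0.733) / (1 − (0.945)(0.733)) = 0.2120/0.3073 = 0.6898.

+0.690c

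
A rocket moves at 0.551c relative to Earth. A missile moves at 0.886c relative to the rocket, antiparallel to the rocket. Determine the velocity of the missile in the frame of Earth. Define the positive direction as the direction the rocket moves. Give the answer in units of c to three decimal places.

-0.655c

With v = 0.551 and u' = -0.886 (in units of c),
u = (u' + v)/(1 + u'v/c²):
u = (-0.886 + 0.551) / (1 + (-0.886)·0.551) = -0.3350/0.5118 = -0.6545
(Galilean addition would give -0.335c.)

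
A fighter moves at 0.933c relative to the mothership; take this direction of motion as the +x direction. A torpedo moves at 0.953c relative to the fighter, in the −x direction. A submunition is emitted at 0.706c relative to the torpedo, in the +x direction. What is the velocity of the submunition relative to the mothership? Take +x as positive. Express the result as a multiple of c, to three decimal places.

+0.602c

Apply u = (u' + v)/(1 + u'v/c²) successively, working outward toward the mothership.
Start: velocity of the fighter relative to the mothership = 0.9330c.
Compose with the torpedo (u' = -0.953 in the fighter frame): u_1 = (-0.953 + 0.933) / (1 + (-0.953)·0.933) = -0.0200/0.1109 = -0.1804.
Compose with the submunition (u' = 0.706 in the torpedo frame): u_2 = (0.706 + (-0.180)) / (1 + 0.706·(-0.180)) = 0.5256/0.8726 = 0.6023.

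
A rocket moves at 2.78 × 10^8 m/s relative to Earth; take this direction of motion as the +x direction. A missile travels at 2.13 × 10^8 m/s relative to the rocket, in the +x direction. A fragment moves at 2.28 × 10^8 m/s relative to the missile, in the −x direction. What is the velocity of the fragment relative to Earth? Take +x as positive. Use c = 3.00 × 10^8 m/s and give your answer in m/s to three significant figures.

Apply u = (u' + v)/(1 + u'v/c²) successively, working outward toward Earth.
(Dividing each given speed by c = 3.00 × 10^8 m/s to work in units of c.)
Start: velocity of the rocket relative to Earth = 0.9267c.
Compose with the missile (u' = 0.710 in the rocket frame): u_1 = (0.710 + 0.927) / (1 + 0.710·0.927) = 1.6367/1.6579 = 0.9872.
Compose with the fragment (u' = -0.760 in the missile frame): u_2 = (-0.760 + 0.987) / (1 + (-0.760)·0.987) = 0.2272/0.2497 = 0.9096.
So u = 0.9096 × 3.00 × 10^8 m/s.

+2.73 × 10^8 m/s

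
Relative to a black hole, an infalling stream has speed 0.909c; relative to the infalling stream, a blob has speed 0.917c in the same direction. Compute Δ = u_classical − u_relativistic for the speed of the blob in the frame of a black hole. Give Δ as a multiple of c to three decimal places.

Δ = 0.830c

Galilean: u_cl = 0.917 + 0.909 = 1.8260.
Relativistic: u_rel = (0.917 + 0.909) / (1 + 0.917·0.909) = 1.8260/1.8336 = 0.9959.
Δ = 1.8260 − 0.9959 = 0.8301.
(The classical prediction exceeds c; the relativistic result does not.)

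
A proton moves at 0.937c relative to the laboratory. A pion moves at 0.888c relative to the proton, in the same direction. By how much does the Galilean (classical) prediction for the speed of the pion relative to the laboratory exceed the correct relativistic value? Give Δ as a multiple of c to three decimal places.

Galilean: u_cl = 0.888 + 0.937 = 1.8250.
Relativistic: u_rel = (0.888 + 0.937) / (1 + 0.888·0.937) = 1.8250/1.8321 = 0.9961.
Δ = 1.8250 − 0.9961 = 0.8289.
(The classical prediction exceeds c; the relativistic result does not.)

Δ = 0.829c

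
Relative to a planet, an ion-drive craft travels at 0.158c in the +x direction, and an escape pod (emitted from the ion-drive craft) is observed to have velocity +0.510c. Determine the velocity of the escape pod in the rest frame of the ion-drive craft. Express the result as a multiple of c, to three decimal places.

+0.383c

Invert the composition law: u' = (u − v)/(1 − uv/c²).
u' = (0.510 − 0.158) / (1 − (0.510)(0.158)) = 0.3520/0.9194 = 0.3829.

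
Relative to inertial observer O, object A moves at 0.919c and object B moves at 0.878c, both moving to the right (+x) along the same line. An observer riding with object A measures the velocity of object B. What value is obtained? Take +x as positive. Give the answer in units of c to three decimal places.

-0.212c

β_A = 0.919, β_B = 0.878.
Transform to A's frame with the inverse velocity-addition law: u' = (u − v)/(1 − uv/c²), taking u = β_B and v = β_A.
u' = (0.878 − 0.919) / (1 − (0.919)(0.878)) = -0.0410/0.1931 = -0.2123.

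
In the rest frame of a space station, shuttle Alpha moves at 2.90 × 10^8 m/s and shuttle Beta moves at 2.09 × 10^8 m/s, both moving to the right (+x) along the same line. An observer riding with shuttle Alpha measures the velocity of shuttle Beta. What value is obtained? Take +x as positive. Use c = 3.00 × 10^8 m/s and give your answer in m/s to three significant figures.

-2.48 × 10^8 m/s

β_A = 0.967, β_B = 0.697 (dividing each by c = 3.00 × 10^8 m/s).
Transform to A's frame with the inverse velocity-addition law: u' = (u − v)/(1 − uv/c²), taking u = β_B and v = β_A.
u' = (0.697 − 0.967) / (1 − (0.967)(0.697)) = -0.2700/0.3266 = -0.8268.
u' = -0.8268 × 3.00 × 10^8 m/s.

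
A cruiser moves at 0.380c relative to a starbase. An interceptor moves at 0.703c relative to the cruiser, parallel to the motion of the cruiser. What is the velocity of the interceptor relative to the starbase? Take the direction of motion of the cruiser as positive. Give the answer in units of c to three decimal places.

0.855c

With v = 0.380 and u' = 0.703 (in units of c),
u = (u' + v)/(1 + u'v/c²):
u = (0.703 + 0.380) / (1 + 0.703·0.380) = 1.0830/1.2671 = 0.8547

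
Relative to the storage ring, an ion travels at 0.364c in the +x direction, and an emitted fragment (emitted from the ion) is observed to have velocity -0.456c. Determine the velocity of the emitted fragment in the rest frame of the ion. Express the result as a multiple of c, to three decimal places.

-0.703c

Invert the composition law: u' = (u − v)/(1 − uv/c²).
u' = (-0.456 − 0.364) / (1 − (-0.456)(0.364)) = -0.8200/1.1660 = -0.7033.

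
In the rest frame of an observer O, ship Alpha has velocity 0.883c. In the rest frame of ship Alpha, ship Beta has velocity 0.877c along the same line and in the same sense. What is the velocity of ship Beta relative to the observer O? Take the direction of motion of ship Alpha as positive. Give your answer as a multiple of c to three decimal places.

0.992c

With v = 0.883 and u' = 0.877 (in units of c),
u = (u' + v)/(1 + u'v/c²):
u = (0.877 + 0.883) / (1 + 0.877·0.883) = 1.7600/1.7744 = 0.9919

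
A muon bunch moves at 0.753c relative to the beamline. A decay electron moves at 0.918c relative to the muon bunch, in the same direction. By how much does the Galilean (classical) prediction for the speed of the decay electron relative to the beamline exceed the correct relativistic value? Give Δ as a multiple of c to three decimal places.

Δ = 0.683c

Galilean: u_cl = 0.918 + 0.753 = 1.6710.
Relativistic: u_rel = (0.918 + 0.753) / (1 + 0.918·0.753) = 1.6710/1.6913 = 0.9880.
Δ = 1.6710 − 0.9880 = 0.6830.
(The classical prediction exceeds c; the relativistic result does not.)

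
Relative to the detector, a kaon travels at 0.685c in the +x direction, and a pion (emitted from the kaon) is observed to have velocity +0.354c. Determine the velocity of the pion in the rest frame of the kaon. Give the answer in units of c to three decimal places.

-0.437c

Invert the composition law: u' = (u − v)/(1 − uv/c²).
u' = (0.354 − 0.685) / (1 − (0.354)(0.685)) = -0.3310/0.7575 = -0.4370.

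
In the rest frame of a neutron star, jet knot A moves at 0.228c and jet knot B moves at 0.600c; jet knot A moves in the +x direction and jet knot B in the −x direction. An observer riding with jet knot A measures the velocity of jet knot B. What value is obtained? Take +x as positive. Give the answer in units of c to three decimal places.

-0.728c

β_A = 0.228, β_B = -0.600.
Transform to A's frame with the inverse velocity-addition law: u' = (u − v)/(1 − uv/c²), taking u = β_B and v = β_A.
u' = (-0.600 − 0.228) / (1 − (0.228)(-0.600)) = -0.8280/1.1368 = -0.7284.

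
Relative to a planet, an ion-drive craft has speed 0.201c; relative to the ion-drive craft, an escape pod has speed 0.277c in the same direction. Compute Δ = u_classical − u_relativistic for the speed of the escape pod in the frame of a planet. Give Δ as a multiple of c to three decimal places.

Galilean: u_cl = 0.277 + 0.201 = 0.4780.
Relativistic: u_rel = (0.277 + 0.201) / (1 + 0.277·0.201) = 0.4780/1.0557 = 0.4528.
Δ = 0.4780 − 0.4528 = 0.0252.

Δ = 0.025c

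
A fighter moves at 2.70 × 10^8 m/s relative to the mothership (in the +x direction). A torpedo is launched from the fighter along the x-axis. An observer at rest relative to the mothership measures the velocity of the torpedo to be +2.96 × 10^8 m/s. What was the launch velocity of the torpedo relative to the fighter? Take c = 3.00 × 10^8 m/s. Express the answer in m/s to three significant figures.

v = 0.900c, u = 0.987c.
Invert the composition law: u' = (u − v)/(1 − uv/c²).
u' = (0.987 − 0.900) / (1 − (0.987)(0.900)) = 0.0867/0.1120 = 0.7738.
u' = 0.7738 × 3.00 × 10^8 m/s.

+2.32 × 10^8 m/s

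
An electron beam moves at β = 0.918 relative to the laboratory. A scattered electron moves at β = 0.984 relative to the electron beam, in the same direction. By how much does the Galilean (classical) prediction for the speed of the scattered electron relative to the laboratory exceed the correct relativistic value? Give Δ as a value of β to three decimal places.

Δ = 0.903

Galilean: u_cl = 0.984 + 0.918 = 1.9020.
Relativistic: u_rel = (0.984 + 0.918) / (1 + 0.984·0.918) = 1.9020/1.9033 = 0.9993.
Δ = 1.9020 − 0.9993 = 0.9027.
(The classical prediction exceeds c; the relativistic result does not.)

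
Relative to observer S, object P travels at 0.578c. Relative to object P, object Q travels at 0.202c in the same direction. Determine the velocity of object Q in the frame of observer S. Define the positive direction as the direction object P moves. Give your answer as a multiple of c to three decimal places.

0.698c

With v = 0.578 and u' = 0.202 (in units of c),
u = (u' + v)/(1 + u'v/c²):
u = (0.202 + 0.578) / (1 + 0.202·0.578) = 0.7800/1.1168 = 0.6985
(Galilean addition would give +0.780c.)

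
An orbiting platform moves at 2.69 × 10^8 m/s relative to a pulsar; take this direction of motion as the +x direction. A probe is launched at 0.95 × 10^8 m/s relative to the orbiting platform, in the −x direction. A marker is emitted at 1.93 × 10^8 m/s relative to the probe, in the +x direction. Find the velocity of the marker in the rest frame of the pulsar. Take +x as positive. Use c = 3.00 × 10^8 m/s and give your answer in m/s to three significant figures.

Apply u = (u' + v)/(1 + u'v/c²) successively, working outward toward the pulsar.
(Dividing each given speed by c = 3.00 × 10^8 m/s to work in units of c.)
Start: velocity of the orbiting platform relative to the pulsar = 0.8967c.
Compose with the probe (u' = -0.317 in the orbiting platform frame): u_1 = (-0.317 + 0.897) / (1 + (-0.317)·0.897) = 0.5800/0.7161 = 0.8100.
Compose with the marker (u' = 0.643 in the probe frame): u_2 = (0.643 + 0.810) / (1 + 0.643·0.810) = 1.4533/1.5211 = 0.9554.
So u = 0.9554 × 3.00 × 10^8 m/s.

+2.87 × 10^8 m/s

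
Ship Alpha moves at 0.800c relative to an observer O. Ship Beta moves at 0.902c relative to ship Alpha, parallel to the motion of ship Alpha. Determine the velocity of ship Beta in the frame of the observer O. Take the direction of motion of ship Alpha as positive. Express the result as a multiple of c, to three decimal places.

0.989c

With v = 0.800 and u' = 0.902 (in units of c),
u = (u' + v)/(1 + u'v/c²):
u = (0.902 + 0.800) / (1 + 0.902·0.800) = 1.7020/1.7216 = 0.9886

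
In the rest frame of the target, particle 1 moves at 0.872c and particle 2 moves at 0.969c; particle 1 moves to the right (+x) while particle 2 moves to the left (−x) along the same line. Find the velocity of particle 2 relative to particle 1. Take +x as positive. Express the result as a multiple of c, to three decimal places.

-0.998c

β_A = 0.872, β_B = -0.969.
Transform to A's frame with the inverse velocity-addition law: u' = (u − v)/(1 − uv/c²), taking u = β_B and v = β_A.
u' = (-0.969 − 0.872) / (1 − (0.872)(-0.969)) = -1.8410/1.8450 = -0.9978.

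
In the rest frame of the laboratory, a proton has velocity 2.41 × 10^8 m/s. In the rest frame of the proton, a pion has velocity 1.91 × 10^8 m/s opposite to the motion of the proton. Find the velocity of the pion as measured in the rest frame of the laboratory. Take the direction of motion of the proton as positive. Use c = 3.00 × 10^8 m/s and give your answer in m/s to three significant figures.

+1.02 × 10^8 m/s

In units of c (dividing by 3.00 × 10^8 m/s): v = 0.803, u' = -0.637.
u = (u' + v)/(1 + u'v/c²):
u = (-0.637 + 0.803) / (1 + (-0.637)·0.803) = 0.1667/0.4885 = 0.3411
Converting back: u = 0.3411 × 3.00 × 10^8 m/s.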